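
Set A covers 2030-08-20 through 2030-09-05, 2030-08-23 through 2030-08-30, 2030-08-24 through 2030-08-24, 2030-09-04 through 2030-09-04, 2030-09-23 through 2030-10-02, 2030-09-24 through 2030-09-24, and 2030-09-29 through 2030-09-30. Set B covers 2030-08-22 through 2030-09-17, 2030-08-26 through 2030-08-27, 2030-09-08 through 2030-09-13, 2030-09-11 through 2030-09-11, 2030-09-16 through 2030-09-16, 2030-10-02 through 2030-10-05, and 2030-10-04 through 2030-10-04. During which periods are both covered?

First set merges to 2030-08-20 through 2030-09-05, 2030-09-23 through 2030-10-02.
Second set merges to 2030-08-22 through 2030-09-17, 2030-10-02 through 2030-10-05.
2030-08-20 through 2030-09-05 overlaps B on 2030-08-22 through 2030-09-05.
2030-09-23 through 2030-10-02 overlaps B on 2030-10-02 through 2030-10-02.

2030-08-22 through 2030-09-05, 2030-10-02 through 2030-10-02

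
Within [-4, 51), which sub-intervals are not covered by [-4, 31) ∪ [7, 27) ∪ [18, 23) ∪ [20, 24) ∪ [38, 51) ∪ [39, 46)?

[31, 38)

After merging, the occupied span is [-4, 31), [38, 51).
Uncovered inside [-4, 51): [31, 38).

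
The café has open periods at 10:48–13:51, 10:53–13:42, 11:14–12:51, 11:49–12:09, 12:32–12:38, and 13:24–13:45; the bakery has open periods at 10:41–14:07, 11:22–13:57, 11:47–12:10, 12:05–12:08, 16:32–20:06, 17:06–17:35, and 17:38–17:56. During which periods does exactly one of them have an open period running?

10:41–10:48, 13:51–14:07, 16:32–20:06

First set merges to 10:48–13:51.
Second set merges to 10:41–14:07, 16:32–20:06.
A but not B: none.
B but not A: 10:41–10:48, 13:51–14:07, 16:32–20:06.
Combining gives A △ B.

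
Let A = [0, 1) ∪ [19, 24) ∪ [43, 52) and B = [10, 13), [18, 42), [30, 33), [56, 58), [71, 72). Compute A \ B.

Second set merges to [10, 13), [18, 42), [56, 58), [71, 72).
[0, 1) is untouched.
[19, 24) lies entirely inside B → drops out.
[43, 52) is untouched.

[0, 1) ∪ [43, 52)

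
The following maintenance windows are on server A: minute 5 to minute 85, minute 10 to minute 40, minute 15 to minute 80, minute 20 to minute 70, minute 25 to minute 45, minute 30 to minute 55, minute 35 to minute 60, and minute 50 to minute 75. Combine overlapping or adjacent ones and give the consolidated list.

minute 5 to minute 85

minute 10 to minute 40 overlaps/touches minute 5 to minute 85 → extend to minute 5 to minute 85.
minute 15 to minute 80 overlaps/touches minute 5 to minute 85 → extend to minute 5 to minute 85.
minute 20 to minute 70 overlaps/touches minute 5 to minute 85 → extend to minute 5 to minute 85.
minute 25 to minute 45 overlaps/touches minute 5 to minute 85 → extend to minute 5 to minute 85.
minute 30 to minute 55 overlaps/touches minute 5 to minute 85 → extend to minute 5 to minute 85.
minute 35 to minute 60 overlaps/touches minute 5 to minute 85 → extend to minute 5 to minute 85.
minute 50 to minute 75 overlaps/touches minute 5 to minute 85 → extend to minute 5 to minute 85.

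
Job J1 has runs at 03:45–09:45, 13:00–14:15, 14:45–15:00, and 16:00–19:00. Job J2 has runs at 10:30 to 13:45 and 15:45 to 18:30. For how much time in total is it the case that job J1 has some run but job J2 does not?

A \ B = 03:45-09:45, 13:45-14:15, 14:45-15:00, 18:30-19:00.
Total: 6 h + 30 min + 15 min + 30 min = 7 h 15 min.

7 h 15 min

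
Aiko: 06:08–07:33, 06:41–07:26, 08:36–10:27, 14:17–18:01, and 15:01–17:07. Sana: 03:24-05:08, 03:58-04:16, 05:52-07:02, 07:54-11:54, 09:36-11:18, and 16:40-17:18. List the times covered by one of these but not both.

A, merged: 06:08–07:33, 08:36–10:27, 14:17–18:01.
B, merged: 03:24–05:08, 05:52–07:02, 07:54–11:54, 16:40–17:18.
A but not B: 07:02–07:33, 14:17–16:40, 17:18–18:01.
B but not A: 03:24–05:08, 05:52–06:08, 07:54–08:36, 10:27–11:54.
Combining gives A △ B.

03:24–05:08, 05:52–06:08, 07:02–07:33, 07:54–08:36, 10:27–11:54, 14:17–16:40, 17:18–18:01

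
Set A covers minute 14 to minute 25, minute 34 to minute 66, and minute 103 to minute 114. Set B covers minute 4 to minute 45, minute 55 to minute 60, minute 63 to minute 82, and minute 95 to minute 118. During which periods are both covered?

minute 14 to minute 25 ∩ B → minute 14 to minute 25.
minute 34 to minute 66 ∩ B → minute 34 to minute 45, minute 55 to minute 60, minute 63 to minute 66.
minute 103 to minute 114 ∩ B → minute 103 to minute 114.

minute 14 to minute 25, minute 34 to minute 45, minute 55 to minute 60, minute 63 to minute 66, minute 103 to minute 114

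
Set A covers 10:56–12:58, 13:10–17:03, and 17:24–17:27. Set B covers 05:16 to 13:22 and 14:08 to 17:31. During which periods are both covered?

10:56-12:58 overlaps B on 10:56-12:58.
13:10-17:03 overlaps B on 13:10-13:22, 14:08-17:03.
17:24-17:27 overlaps B on 17:24-17:27.

10:56-12:58, 13:10-13:22, 14:08-17:03, 17:24-17:27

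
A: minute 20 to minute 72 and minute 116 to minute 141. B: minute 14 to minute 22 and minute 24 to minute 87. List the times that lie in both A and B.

minute 20 to minute 72 overlaps B on minute 20 to minute 22, minute 24 to minute 72.
minute 116 to minute 141 falls entirely outside B.

minute 20 to minute 22, minute 24 to minute 72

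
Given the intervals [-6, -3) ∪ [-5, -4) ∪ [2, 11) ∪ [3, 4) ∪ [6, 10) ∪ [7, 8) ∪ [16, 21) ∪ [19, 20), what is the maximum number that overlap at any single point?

3

Walk the sorted start/end points keeping a running depth.
The depth first hits 3 at 7.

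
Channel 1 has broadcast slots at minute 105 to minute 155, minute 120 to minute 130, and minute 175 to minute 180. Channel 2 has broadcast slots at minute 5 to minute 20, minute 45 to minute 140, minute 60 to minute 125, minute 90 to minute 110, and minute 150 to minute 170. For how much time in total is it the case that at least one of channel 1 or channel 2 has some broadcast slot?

145 minutes

A, merged: minute 105 to minute 155, minute 175 to minute 180.
B, merged: minute 5 to minute 20, minute 45 to minute 140, minute 150 to minute 170.
A ∪ B = minute 5 to minute 20, minute 45 to minute 170, minute 175 to minute 180.
Total: 15 minutes + 125 minutes + 5 minutes = 145 minutes.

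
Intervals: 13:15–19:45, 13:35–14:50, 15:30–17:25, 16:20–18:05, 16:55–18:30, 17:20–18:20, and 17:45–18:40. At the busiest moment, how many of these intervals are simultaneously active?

At 17:20, 5 of the intervals are simultaneously active.
No point has more.

5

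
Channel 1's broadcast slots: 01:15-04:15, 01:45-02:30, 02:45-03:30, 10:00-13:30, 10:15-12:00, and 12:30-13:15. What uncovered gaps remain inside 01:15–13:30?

After merging, the occupied span is 01:15–04:15, 10:00–13:30.
Gaps within 01:15–13:30: 04:15–10:00.

04:15–10:00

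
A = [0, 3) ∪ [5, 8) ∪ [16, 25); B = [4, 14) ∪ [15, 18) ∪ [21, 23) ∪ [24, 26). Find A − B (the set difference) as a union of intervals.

[0, 3) ∪ [18, 21) ∪ [23, 24)

[0, 3): no B overlap → unchanged.
[5, 8): fully covered by B → removed.
[16, 25) minus B → [18, 21), [23, 24).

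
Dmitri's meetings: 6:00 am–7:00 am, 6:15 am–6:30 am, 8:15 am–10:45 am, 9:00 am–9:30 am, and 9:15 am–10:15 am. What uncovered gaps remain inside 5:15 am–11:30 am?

The merged coverage is 6:00 am–7:00 am, 8:15 am–10:45 am.
Gaps within 5:15 am–11:30 am: 5:15 am–6:00 am, 7:00 am–8:15 am, 10:45 am–11:30 am.

5:15 am–6:00 am, 7:00 am–8:15 am, 10:45 am–11:30 am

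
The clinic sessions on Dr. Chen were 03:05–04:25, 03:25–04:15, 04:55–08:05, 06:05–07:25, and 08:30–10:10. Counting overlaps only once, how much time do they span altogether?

6 h 10 min

Merged: 03:05-04:25, 04:55-08:05, 08:30-10:10.
Lengths: 1 h 20 min + 3 h 10 min + 1 h 40 min = 6 h 10 min.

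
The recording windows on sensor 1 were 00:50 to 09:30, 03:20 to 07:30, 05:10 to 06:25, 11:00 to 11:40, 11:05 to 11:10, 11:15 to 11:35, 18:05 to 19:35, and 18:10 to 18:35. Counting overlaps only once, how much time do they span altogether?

Merged: 00:50–09:30, 11:00–11:40, 18:05–19:35.
Lengths: 8 h 40 min + 40 min + 1 h 30 min = 10 h 50 min.

10 h 50 min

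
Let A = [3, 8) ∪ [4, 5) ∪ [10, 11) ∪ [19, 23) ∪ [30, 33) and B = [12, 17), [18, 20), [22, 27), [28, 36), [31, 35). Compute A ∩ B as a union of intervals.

A, merged: [3, 8), [10, 11), [19, 23), [30, 33).
B, merged: [12, 17), [18, 20), [22, 27), [28, 36).
[3, 8) falls entirely outside B.
[10, 11) falls entirely outside B.
[19, 23) overlaps B on [19, 20), [22, 23).
[30, 33) overlaps B on [30, 33).

[19, 20) ∪ [22, 23) ∪ [30, 33)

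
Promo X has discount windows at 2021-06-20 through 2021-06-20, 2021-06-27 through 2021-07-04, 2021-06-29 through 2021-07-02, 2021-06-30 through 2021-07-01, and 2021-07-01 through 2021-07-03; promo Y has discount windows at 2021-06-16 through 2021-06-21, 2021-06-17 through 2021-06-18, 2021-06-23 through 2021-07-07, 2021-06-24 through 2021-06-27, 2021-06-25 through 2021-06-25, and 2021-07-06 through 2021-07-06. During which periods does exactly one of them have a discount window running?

A, merged: 2021-06-20 through 2021-06-20, 2021-06-27 through 2021-07-04.
B, merged: 2021-06-16 through 2021-06-21, 2021-06-23 through 2021-07-07.
A but not B: none.
B but not A: 2021-06-16 through 2021-06-19, 2021-06-21 through 2021-06-21, 2021-06-23 through 2021-06-26, 2021-07-05 through 2021-07-07.
Combining gives A △ B.

2021-06-16 through 2021-06-19, 2021-06-21 through 2021-06-21, 2021-06-23 through 2021-06-26, 2021-07-05 through 2021-07-07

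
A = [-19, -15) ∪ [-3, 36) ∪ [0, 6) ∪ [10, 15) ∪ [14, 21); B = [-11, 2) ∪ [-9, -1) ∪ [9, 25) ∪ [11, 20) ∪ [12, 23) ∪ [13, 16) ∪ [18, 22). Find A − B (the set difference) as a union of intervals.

A, merged: [-19, -15), [-3, 36).
B, merged: [-11, 2), [9, 25).
[-19, -15) is untouched.
[-3, 36) with B removed leaves [2, 9), [25, 36).

[-19, -15) ∪ [2, 9) ∪ [25, 36)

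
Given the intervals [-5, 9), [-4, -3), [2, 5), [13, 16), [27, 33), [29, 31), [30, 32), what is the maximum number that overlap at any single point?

Sweep endpoints in order; track running count of active intervals.
Peak of 3 reached at 30.

3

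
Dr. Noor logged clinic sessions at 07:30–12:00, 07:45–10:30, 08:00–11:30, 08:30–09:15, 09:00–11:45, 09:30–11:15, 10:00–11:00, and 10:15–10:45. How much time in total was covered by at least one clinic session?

4 h 30 min

Merged: 07:30–12:00.
Length: 4 h 30 min.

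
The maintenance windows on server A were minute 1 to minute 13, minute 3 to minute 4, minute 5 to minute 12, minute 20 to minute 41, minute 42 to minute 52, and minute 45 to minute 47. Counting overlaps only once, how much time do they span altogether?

Merged: minute 1 to minute 13, minute 20 to minute 41, minute 42 to minute 52.
Lengths: 12 minutes + 21 minutes + 10 minutes = 43 minutes.

43 minutes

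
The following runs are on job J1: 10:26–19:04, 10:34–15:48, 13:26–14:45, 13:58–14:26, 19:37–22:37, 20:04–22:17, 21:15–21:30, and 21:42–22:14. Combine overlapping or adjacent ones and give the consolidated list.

10:34-15:48 overlaps/touches 10:26-19:04 → extend to 10:26-19:04.
13:26-14:45 overlaps/touches 10:26-19:04 → extend to 10:26-19:04.
13:58-14:26 overlaps/touches 10:26-19:04 → extend to 10:26-19:04.
19:37-22:37 is disjoint → start new block.
20:04-22:17 overlaps/touches 19:37-22:37 → extend to 19:37-22:37.
21:15-21:30 overlaps/touches 19:37-22:37 → extend to 19:37-22:37.
21:42-22:14 overlaps/touches 19:37-22:37 → extend to 19:37-22:37.

10:26-19:04, 19:37-22:37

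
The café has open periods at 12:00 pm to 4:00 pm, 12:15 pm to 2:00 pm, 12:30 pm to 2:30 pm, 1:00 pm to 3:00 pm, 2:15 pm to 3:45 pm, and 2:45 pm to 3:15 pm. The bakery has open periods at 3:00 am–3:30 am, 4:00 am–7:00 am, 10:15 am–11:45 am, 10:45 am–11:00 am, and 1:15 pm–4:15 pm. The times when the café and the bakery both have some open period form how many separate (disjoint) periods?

1

A, merged: 12:00 pm–4:00 pm.
B, merged: 3:00 am–3:30 am, 4:00 am–7:00 am, 10:15 am–11:45 am, 1:15 pm–4:15 pm.
A ∩ B = 1:15 pm–4:00 pm.
That is 1 disjoint piece.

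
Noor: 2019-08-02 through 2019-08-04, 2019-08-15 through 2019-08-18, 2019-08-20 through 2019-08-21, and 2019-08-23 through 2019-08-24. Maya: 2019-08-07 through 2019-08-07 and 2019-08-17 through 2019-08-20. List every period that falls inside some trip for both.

2019-08-02 through 2019-08-04: no overlap with the second set.
2019-08-15 through 2019-08-18 meets the second set on 2019-08-17 through 2019-08-18.
2019-08-20 through 2019-08-21 meets the second set on 2019-08-20 through 2019-08-20.
2019-08-23 through 2019-08-24: no overlap with the second set.

2019-08-17 through 2019-08-18, 2019-08-20 through 2019-08-20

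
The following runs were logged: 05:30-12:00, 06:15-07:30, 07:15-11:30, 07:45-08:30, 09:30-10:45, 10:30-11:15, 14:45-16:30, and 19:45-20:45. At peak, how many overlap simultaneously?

Sweep endpoints in order; track running count of active intervals.
Peak of 4 reached at 10:30.

4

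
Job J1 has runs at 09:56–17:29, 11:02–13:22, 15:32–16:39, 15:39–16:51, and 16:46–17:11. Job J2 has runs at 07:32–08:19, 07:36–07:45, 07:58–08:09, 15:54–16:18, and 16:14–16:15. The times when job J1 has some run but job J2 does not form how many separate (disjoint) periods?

2

Merge the first list: 09:56–17:29.
Merge the second list: 07:32–08:19, 15:54–16:18.
A \ B = 09:56–15:54, 16:18–17:29.
That is 2 disjoint pieces.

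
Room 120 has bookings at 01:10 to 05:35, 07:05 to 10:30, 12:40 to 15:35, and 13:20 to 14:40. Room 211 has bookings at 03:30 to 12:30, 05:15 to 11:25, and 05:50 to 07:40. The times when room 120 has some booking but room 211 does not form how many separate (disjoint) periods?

2

First set merges to 01:10–05:35, 07:05–10:30, 12:40–15:35.
Second set merges to 03:30–12:30.
A \ B = 01:10–03:30, 12:40–15:35.
That is 2 disjoint pieces.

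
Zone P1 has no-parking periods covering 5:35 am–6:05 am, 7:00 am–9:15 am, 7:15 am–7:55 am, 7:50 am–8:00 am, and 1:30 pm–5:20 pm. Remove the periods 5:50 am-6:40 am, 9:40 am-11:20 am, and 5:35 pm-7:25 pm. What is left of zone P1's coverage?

5:35 am–5:50 am, 7:00 am–9:15 am, 1:30 pm–5:20 pm

A, merged: 5:35 am–6:05 am, 7:00 am–9:15 am, 1:30 pm–5:20 pm.
5:35 am–6:05 am \ B = 5:35 am–5:50 am.
7:00 am–9:15 am: nothing removed.
1:30 pm–5:20 pm: nothing removed.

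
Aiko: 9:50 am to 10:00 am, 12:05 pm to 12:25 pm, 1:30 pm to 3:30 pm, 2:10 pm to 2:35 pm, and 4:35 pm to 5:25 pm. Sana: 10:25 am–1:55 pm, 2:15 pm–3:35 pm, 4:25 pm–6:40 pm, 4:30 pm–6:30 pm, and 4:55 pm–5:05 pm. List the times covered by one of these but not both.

9:50 am–10:00 am, 10:25 am–12:05 pm, 12:25 pm–1:30 pm, 1:55 pm–2:15 pm, 3:30 pm–3:35 pm, 4:25 pm–4:35 pm, 5:25 pm–6:40 pm

First set merges to 9:50 am–10:00 am, 12:05 pm–12:25 pm, 1:30 pm–3:30 pm, 4:35 pm–5:25 pm.
Second set merges to 10:25 am–1:55 pm, 2:15 pm–3:35 pm, 4:25 pm–6:40 pm.
Only in the first: 9:50 am–10:00 am, 1:55 pm–2:15 pm.
Only in the second: 10:25 am–12:05 pm, 12:25 pm–1:30 pm, 3:30 pm–3:35 pm, 4:25 pm–4:35 pm, 5:25 pm–6:40 pm.
Together these are the periods covered by exactly one.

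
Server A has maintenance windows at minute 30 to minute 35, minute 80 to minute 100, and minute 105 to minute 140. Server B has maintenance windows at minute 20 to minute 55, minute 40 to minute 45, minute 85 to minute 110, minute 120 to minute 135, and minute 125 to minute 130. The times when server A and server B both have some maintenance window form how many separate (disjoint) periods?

Second set merges to minute 20 to minute 55, minute 85 to minute 110, minute 120 to minute 135.
A ∩ B = minute 30 to minute 35, minute 85 to minute 100, minute 105 to minute 110, minute 120 to minute 135.
That is 4 disjoint pieces.

4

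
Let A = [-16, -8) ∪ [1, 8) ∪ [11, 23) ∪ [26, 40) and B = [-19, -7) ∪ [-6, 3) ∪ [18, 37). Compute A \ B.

[-16, -8): fully covered by B → removed.
[1, 8) minus B → [3, 8).
[11, 23) minus B → [11, 18).
[26, 40) minus B → [37, 40).

[3, 8) ∪ [11, 18) ∪ [37, 40)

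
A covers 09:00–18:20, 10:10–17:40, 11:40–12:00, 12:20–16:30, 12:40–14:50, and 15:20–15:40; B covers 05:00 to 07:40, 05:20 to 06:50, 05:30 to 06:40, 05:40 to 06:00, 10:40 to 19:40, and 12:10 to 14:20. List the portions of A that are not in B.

Merge the first list: 09:00-18:20.
Merge the second list: 05:00-07:40, 10:40-19:40.
09:00-18:20 \ B = 09:00-10:40.

09:00-10:40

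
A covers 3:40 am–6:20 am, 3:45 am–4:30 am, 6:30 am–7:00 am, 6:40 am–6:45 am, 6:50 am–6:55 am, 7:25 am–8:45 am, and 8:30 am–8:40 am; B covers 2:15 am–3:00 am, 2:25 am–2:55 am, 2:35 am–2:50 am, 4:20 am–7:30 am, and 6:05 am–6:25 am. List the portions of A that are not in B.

First set merges to 3:40 am–6:20 am, 6:30 am–7:00 am, 7:25 am–8:45 am.
Second set merges to 2:15 am–3:00 am, 4:20 am–7:30 am.
3:40 am–6:20 am minus B → 3:40 am–4:20 am.
6:30 am–7:00 am: fully covered by B → removed.
7:25 am–8:45 am minus B → 7:30 am–8:45 am.

3:40 am–4:20 am, 7:30 am–8:45 am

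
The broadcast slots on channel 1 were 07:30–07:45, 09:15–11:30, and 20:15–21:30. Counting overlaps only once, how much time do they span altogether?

Merged: 07:30–07:45, 09:15–11:30, 20:15–21:30.
Lengths: 15 min + 2 h 15 min + 1 h 15 min = 3 h 45 min.

3 h 45 min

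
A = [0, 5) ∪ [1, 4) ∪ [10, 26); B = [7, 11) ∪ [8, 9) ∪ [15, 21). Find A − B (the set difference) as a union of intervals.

A, merged: [0, 5), [10, 26).
B, merged: [7, 11), [15, 21).
[0, 5): no B overlap → unchanged.
[10, 26) minus B → [11, 15), [21, 26).

[0, 5) ∪ [11, 15) ∪ [21, 26)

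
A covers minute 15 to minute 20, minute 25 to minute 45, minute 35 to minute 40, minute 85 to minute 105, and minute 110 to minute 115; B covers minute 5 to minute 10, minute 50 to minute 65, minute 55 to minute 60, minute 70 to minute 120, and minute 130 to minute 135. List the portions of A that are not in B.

minute 15 to minute 20, minute 25 to minute 45

A, merged: minute 15 to minute 20, minute 25 to minute 45, minute 85 to minute 105, minute 110 to minute 115.
B, merged: minute 5 to minute 10, minute 50 to minute 65, minute 70 to minute 120, minute 130 to minute 135.
minute 15 to minute 20: nothing removed.
minute 25 to minute 45: nothing removed.
minute 85 to minute 105: entirely removed.
minute 110 to minute 115: entirely removed.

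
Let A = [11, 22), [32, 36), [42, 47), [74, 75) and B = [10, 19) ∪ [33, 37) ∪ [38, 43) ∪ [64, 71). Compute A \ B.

[19, 22) ∪ [32, 33) ∪ [43, 47) ∪ [74, 75)

[11, 22) \ B = [19, 22).
[32, 36) \ B = [32, 33).
[42, 47) \ B = [43, 47).
[74, 75): nothing removed.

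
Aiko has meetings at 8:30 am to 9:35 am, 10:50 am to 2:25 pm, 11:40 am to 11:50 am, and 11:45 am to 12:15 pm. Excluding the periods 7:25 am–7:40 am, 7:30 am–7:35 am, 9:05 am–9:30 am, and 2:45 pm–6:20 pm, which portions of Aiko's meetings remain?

8:30 am–9:05 am, 9:30 am–9:35 am, 10:50 am–2:25 pm

First set merges to 8:30 am–9:35 am, 10:50 am–2:25 pm.
Second set merges to 7:25 am–7:40 am, 9:05 am–9:30 am, 2:45 pm–6:20 pm.
8:30 am–9:35 am \ B = 8:30 am–9:05 am, 9:30 am–9:35 am.
10:50 am–2:25 pm: nothing removed.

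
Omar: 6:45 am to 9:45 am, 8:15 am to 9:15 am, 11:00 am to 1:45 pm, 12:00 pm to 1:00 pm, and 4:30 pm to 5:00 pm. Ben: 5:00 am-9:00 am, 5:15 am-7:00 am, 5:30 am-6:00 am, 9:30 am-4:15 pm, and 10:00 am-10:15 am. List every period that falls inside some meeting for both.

Merge the first list: 6:45 am-9:45 am, 11:00 am-1:45 pm, 4:30 pm-5:00 pm.
Merge the second list: 5:00 am-9:00 am, 9:30 am-4:15 pm.
6:45 am-9:45 am ∩ B → 6:45 am-9:00 am, 9:30 am-9:45 am.
11:00 am-1:45 pm ∩ B → 11:00 am-1:45 pm.
4:30 pm-5:00 pm meets no B interval.

6:45 am-9:00 am, 9:30 am-9:45 am, 11:00 am-1:45 pm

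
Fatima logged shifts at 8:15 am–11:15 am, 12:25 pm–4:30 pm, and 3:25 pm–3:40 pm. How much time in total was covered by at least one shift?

Merged: 8:15 am–11:15 am, 12:25 pm–4:30 pm.
Lengths: 3 h + 4 h 5 min = 7 h 5 min.

7 h 5 min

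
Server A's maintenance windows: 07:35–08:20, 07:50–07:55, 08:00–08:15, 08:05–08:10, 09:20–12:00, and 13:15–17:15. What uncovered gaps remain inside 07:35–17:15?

08:20-09:20, 12:00-13:15

Covered (merged): 07:35-08:20, 09:20-12:00, 13:15-17:15.
Uncovered inside 07:35-17:15: 08:20-09:20, 12:00-13:15.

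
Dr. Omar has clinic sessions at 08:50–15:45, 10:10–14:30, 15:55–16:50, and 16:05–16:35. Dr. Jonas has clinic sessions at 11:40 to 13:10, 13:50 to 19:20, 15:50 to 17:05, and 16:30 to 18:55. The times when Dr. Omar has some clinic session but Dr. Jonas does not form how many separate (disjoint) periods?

Merge the first list: 08:50-15:45, 15:55-16:50.
Merge the second list: 11:40-13:10, 13:50-19:20.
A \ B = 08:50-11:40, 13:10-13:50.
That is 2 disjoint pieces.

2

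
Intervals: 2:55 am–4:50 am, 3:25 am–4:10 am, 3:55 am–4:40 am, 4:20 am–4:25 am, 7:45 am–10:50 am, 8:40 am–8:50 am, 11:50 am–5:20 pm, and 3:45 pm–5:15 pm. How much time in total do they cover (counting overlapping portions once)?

Merged: 2:55 am–4:50 am, 7:45 am–10:50 am, 11:50 am–5:20 pm.
Lengths: 1 h 55 min + 3 h 5 min + 5 h 30 min = 10 h 30 min.

10 h 30 min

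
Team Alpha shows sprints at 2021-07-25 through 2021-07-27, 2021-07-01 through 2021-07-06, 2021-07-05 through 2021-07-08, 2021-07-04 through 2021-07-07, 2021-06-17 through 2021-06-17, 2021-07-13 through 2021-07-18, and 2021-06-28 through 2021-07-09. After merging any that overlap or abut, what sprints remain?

2021-06-17 through 2021-06-17, 2021-06-28 through 2021-07-09, 2021-07-13 through 2021-07-18, 2021-07-25 through 2021-07-27

Sort by start: 2021-06-17 through 2021-06-17, 2021-06-28 through 2021-07-09, 2021-07-01 through 2021-07-06, 2021-07-04 through 2021-07-07, 2021-07-05 through 2021-07-08, 2021-07-13 through 2021-07-18, 2021-07-25 through 2021-07-27.
2021-06-28 through 2021-07-09 is disjoint → start new block.
2021-07-01 through 2021-07-06 overlaps/touches 2021-06-28 through 2021-07-09 → extend to 2021-06-28 through 2021-07-09.
2021-07-04 through 2021-07-07 overlaps/touches 2021-06-28 through 2021-07-09 → extend to 2021-06-28 through 2021-07-09.
2021-07-05 through 2021-07-08 overlaps/touches 2021-06-28 through 2021-07-09 → extend to 2021-06-28 through 2021-07-09.
2021-07-13 through 2021-07-18 is disjoint → start new block.
2021-07-25 through 2021-07-27 is disjoint → start new block.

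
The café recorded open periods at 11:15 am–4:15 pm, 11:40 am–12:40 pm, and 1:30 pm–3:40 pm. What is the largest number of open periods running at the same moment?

2

Walk the sorted start/end points keeping a running depth.
The depth first hits 2 at 11:40 am.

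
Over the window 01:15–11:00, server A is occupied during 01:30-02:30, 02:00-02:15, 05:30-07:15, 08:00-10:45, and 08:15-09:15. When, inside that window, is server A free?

01:15–01:30, 02:30–05:30, 07:15–08:00, 10:45–11:00

The merged coverage is 01:30–02:30, 05:30–07:15, 08:00–10:45.
Gaps within 01:15–11:00: 01:15–01:30, 02:30–05:30, 07:15–08:00, 10:45–11:00.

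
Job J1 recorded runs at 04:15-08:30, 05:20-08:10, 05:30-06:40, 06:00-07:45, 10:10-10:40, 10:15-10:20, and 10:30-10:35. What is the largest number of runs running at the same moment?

Walk the sorted start/end points keeping a running depth.
The depth first hits 4 at 06:00.

4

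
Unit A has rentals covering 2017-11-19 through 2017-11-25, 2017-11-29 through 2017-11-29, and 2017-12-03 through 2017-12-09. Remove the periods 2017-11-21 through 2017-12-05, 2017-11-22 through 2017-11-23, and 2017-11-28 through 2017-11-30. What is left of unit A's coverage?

2017-11-19 through 2017-11-20, 2017-12-06 through 2017-12-09

Second set merges to 2017-11-21 through 2017-12-05.
2017-11-19 through 2017-11-25 \ B = 2017-11-19 through 2017-11-20.
2017-11-29 through 2017-11-29: entirely removed.
2017-12-03 through 2017-12-09 \ B = 2017-12-06 through 2017-12-09.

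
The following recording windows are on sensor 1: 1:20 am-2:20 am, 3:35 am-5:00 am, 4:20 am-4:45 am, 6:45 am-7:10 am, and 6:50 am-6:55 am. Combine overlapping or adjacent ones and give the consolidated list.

3:35 am–5:00 am is disjoint → start new block.
4:20 am–4:45 am overlaps/touches 3:35 am–5:00 am → extend to 3:35 am–5:00 am.
6:45 am–7:10 am is disjoint → start new block.
6:50 am–6:55 am overlaps/touches 6:45 am–7:10 am → extend to 6:45 am–7:10 am.

1:20 am–2:20 am, 3:35 am–5:00 am, 6:45 am–7:10 am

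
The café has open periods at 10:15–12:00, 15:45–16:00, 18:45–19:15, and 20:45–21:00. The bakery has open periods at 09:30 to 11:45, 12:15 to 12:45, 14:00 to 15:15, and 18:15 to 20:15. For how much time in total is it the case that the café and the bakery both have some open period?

A ∩ B = 10:15–11:45, 18:45–19:15.
Total: 1 h 30 min + 30 min = 2 h.

2 h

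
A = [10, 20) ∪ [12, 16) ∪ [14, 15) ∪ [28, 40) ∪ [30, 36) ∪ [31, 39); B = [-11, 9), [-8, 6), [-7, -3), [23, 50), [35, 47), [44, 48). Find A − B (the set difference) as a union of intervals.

A, merged: [10, 20), [28, 40).
B, merged: [-11, 9), [23, 50).
[10, 20) is untouched.
[28, 40) lies entirely inside B → drops out.

[10, 20)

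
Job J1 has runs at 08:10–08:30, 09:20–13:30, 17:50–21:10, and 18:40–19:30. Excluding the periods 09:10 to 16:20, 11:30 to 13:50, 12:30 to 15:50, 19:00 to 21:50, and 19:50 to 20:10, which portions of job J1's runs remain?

Merge the first list: 08:10–08:30, 09:20–13:30, 17:50–21:10.
Merge the second list: 09:10–16:20, 19:00–21:50.
08:10–08:30 is untouched.
09:20–13:30 lies entirely inside B → drops out.
17:50–21:10 with B removed leaves 17:50–19:00.

08:10–08:30, 17:50–19:00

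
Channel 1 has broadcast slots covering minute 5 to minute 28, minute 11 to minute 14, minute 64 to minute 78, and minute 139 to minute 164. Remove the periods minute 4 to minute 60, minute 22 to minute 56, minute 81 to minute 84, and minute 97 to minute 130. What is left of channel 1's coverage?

minute 64 to minute 78, minute 139 to minute 164

First set merges to minute 5 to minute 28, minute 64 to minute 78, minute 139 to minute 164.
Second set merges to minute 4 to minute 60, minute 81 to minute 84, minute 97 to minute 130.
minute 5 to minute 28 lies entirely inside B → drops out.
minute 64 to minute 78 is untouched.
minute 139 to minute 164 is untouched.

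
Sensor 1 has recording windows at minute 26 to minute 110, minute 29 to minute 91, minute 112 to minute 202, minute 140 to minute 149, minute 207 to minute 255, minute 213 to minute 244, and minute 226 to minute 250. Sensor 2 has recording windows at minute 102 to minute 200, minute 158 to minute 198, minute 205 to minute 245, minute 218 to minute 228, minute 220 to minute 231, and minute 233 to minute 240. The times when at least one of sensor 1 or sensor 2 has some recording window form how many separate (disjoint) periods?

First set merges to minute 26 to minute 110, minute 112 to minute 202, minute 207 to minute 255.
Second set merges to minute 102 to minute 200, minute 205 to minute 245.
A ∪ B = minute 26 to minute 202, minute 205 to minute 255.
That is 2 disjoint pieces.

2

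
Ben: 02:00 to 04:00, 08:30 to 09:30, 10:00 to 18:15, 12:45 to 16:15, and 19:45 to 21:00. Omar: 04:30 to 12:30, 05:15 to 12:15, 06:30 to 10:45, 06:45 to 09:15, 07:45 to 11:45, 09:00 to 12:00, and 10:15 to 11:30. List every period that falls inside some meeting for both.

Merge the first list: 02:00–04:00, 08:30–09:30, 10:00–18:15, 19:45–21:00.
Merge the second list: 04:30–12:30.
02:00–04:00 falls entirely outside B.
08:30–09:30 overlaps B on 08:30–09:30.
10:00–18:15 overlaps B on 10:00–12:30.
19:45–21:00 falls entirely outside B.

08:30–09:30, 10:00–12:30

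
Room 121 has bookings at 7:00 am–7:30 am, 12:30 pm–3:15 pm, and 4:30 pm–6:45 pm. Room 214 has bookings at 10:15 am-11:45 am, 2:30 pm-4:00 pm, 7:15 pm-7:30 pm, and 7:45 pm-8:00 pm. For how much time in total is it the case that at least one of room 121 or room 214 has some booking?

A ∪ B = 7:00 am–7:30 am, 10:15 am–11:45 am, 12:30 pm–4:00 pm, 4:30 pm–6:45 pm, 7:15 pm–7:30 pm, 7:45 pm–8:00 pm.
Total: 30 min + 1 h 30 min + 3 h 30 min + 2 h 15 min + 15 min + 15 min = 8 h 15 min.

8 h 15 min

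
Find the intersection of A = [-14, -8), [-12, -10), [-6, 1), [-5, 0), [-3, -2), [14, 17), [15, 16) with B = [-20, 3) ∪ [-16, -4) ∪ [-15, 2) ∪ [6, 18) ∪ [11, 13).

First set merges to [-14, -8), [-6, 1), [14, 17).
Second set merges to [-20, 3), [6, 18).
[-14, -8) meets the second set on [-14, -8).
[-6, 1) meets the second set on [-6, 1).
[14, 17) meets the second set on [14, 17).

[-14, -8) ∪ [-6, 1) ∪ [14, 17)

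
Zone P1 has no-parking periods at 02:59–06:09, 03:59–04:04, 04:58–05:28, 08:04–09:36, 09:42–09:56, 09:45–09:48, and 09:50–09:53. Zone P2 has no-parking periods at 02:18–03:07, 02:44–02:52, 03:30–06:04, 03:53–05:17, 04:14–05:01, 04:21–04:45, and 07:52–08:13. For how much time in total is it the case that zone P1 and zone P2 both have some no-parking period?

2 h 51 min

Merge the first list: 02:59–06:09, 08:04–09:36, 09:42–09:56.
Merge the second list: 02:18–03:07, 03:30–06:04, 07:52–08:13.
A ∩ B = 02:59–03:07, 03:30–06:04, 08:04–08:13.
Total: 8 min + 2 h 34 min + 9 min = 2 h 51 min.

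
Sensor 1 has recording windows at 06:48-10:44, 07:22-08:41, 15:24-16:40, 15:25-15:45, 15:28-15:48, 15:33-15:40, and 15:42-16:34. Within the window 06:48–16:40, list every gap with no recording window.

10:44–15:24

Covered (merged): 06:48–10:44, 15:24–16:40.
Gaps within 06:48–16:40: 10:44–15:24.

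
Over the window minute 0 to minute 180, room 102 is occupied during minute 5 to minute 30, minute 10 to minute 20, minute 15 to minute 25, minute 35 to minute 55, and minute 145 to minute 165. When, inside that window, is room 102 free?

minute 0 to minute 5, minute 30 to minute 35, minute 55 to minute 145, minute 165 to minute 180

Covered (merged): minute 5 to minute 30, minute 35 to minute 55, minute 145 to minute 165.
Complement within minute 0 to minute 180: minute 0 to minute 5, minute 30 to minute 35, minute 55 to minute 145, minute 165 to minute 180.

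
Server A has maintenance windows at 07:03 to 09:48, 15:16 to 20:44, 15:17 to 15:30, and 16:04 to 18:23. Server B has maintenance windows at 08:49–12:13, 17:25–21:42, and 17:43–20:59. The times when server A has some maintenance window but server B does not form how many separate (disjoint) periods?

2

A, merged: 07:03–09:48, 15:16–20:44.
B, merged: 08:49–12:13, 17:25–21:42.
A \ B = 07:03–08:49, 15:16–17:25.
That is 2 disjoint pieces.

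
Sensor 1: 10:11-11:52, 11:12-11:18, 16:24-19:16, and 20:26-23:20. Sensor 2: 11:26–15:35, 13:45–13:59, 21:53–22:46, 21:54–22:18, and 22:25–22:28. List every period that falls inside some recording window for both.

11:26–11:52, 21:53–22:46

A, merged: 10:11–11:52, 16:24–19:16, 20:26–23:20.
B, merged: 11:26–15:35, 21:53–22:46.
10:11–11:52 ∩ B → 11:26–11:52.
16:24–19:16 meets no B interval.
20:26–23:20 ∩ B → 21:53–22:46.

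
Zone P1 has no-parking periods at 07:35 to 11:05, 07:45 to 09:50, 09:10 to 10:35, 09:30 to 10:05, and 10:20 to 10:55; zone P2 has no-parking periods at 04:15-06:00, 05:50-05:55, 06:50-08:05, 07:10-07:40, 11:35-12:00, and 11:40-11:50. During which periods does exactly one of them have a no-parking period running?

A, merged: 07:35-11:05.
B, merged: 04:15-06:00, 06:50-08:05, 11:35-12:00.
A but not B: 08:05-11:05.
B but not A: 04:15-06:00, 06:50-07:35, 11:35-12:00.
Combining gives A △ B.

04:15-06:00, 06:50-07:35, 08:05-11:05, 11:35-12:00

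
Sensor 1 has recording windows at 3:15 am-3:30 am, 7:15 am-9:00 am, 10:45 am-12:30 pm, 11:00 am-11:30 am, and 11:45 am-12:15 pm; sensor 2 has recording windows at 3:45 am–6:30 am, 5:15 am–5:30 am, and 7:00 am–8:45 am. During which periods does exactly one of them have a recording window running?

3:15 am–3:30 am, 3:45 am–6:30 am, 7:00 am–7:15 am, 8:45 am–9:00 am, 10:45 am–12:30 pm

Merge the first list: 3:15 am–3:30 am, 7:15 am–9:00 am, 10:45 am–12:30 pm.
Merge the second list: 3:45 am–6:30 am, 7:00 am–8:45 am.
A but not B: 3:15 am–3:30 am, 8:45 am–9:00 am, 10:45 am–12:30 pm.
B but not A: 3:45 am–6:30 am, 7:00 am–7:15 am.
Combining gives A △ B.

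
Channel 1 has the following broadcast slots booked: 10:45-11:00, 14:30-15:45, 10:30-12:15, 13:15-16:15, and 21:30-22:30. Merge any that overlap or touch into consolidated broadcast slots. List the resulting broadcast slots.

Sort by start: 10:30–12:15, 10:45–11:00, 13:15–16:15, 14:30–15:45, 21:30–22:30.
10:45–11:00 overlaps/touches 10:30–12:15 → extend to 10:30–12:15.
13:15–16:15 is disjoint → start new block.
14:30–15:45 overlaps/touches 13:15–16:15 → extend to 13:15–16:15.
21:30–22:30 is disjoint → start new block.

10:30–12:15, 13:15–16:15, 21:30–22:30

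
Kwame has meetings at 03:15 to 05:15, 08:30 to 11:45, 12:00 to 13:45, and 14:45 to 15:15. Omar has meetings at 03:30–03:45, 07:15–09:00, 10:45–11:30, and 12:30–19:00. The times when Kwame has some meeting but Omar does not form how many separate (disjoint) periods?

5

A \ B = 03:15–03:30, 03:45–05:15, 09:00–10:45, 11:30–11:45, 12:00–12:30.
That is 5 disjoint pieces.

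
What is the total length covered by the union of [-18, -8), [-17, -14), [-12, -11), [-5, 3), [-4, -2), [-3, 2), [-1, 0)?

Merged: [-18, -8), [-5, 3).
Lengths: 10 + 8 = 18.

18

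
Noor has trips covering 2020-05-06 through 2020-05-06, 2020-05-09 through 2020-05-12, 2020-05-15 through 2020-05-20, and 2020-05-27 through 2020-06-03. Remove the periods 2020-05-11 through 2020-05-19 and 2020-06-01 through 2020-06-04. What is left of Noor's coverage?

2020-05-06 through 2020-05-06: no B overlap → unchanged.
2020-05-09 through 2020-05-12 minus B → 2020-05-09 through 2020-05-10.
2020-05-15 through 2020-05-20 minus B → 2020-05-20 through 2020-05-20.
2020-05-27 through 2020-06-03 minus B → 2020-05-27 through 2020-05-31.

2020-05-06 through 2020-05-06, 2020-05-09 through 2020-05-10, 2020-05-20 through 2020-05-20, 2020-05-27 through 2020-05-31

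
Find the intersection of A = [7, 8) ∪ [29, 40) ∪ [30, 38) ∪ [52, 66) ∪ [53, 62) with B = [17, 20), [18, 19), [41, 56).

[52, 56)

A, merged: [7, 8), [29, 40), [52, 66).
B, merged: [17, 20), [41, 56).
[7, 8): no overlap with the second set.
[29, 40): no overlap with the second set.
[52, 66) meets the second set on [52, 56).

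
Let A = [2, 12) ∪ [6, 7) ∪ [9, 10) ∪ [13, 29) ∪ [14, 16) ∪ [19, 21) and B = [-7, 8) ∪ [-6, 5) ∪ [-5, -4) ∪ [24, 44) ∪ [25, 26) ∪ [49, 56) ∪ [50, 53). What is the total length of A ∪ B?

57

A, merged: [2, 12), [13, 29).
B, merged: [-7, 8), [24, 44), [49, 56).
A ∪ B = [-7, 12), [13, 44), [49, 56).
Total: 19 + 31 + 7 = 57.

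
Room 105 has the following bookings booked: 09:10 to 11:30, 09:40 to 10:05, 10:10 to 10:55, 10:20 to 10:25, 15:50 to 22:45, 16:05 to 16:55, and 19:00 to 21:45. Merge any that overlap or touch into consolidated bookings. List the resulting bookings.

09:40–10:05 overlaps/touches 09:10–11:30 → extend to 09:10–11:30.
10:10–10:55 overlaps/touches 09:10–11:30 → extend to 09:10–11:30.
10:20–10:25 overlaps/touches 09:10–11:30 → extend to 09:10–11:30.
15:50–22:45 is disjoint → start new block.
16:05–16:55 overlaps/touches 15:50–22:45 → extend to 15:50–22:45.
19:00–21:45 overlaps/touches 15:50–22:45 → extend to 15:50–22:45.

09:10–11:30, 15:50–22:45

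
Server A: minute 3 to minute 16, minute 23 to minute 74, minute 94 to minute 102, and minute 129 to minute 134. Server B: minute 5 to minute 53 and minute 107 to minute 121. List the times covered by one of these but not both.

A but not B: minute 3 to minute 5, minute 53 to minute 74, minute 94 to minute 102, minute 129 to minute 134.
B but not A: minute 16 to minute 23, minute 107 to minute 121.
Combining gives A △ B.

minute 3 to minute 5, minute 16 to minute 23, minute 53 to minute 74, minute 94 to minute 102, minute 107 to minute 121, minute 129 to minute 134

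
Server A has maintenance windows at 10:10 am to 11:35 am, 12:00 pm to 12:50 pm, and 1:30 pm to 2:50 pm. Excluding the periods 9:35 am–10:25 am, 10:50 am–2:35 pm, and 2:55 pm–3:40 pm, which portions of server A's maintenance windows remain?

10:10 am-11:35 am minus B → 10:25 am-10:50 am.
12:00 pm-12:50 pm: fully covered by B → removed.
1:30 pm-2:50 pm minus B → 2:35 pm-2:50 pm.

10:25 am-10:50 am, 2:35 pm-2:50 pm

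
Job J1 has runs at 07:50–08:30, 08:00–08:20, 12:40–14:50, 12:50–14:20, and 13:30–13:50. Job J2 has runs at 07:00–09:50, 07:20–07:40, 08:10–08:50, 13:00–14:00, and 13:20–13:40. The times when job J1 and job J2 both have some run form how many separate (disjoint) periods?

2

Merge the first list: 07:50–08:30, 12:40–14:50.
Merge the second list: 07:00–09:50, 13:00–14:00.
A ∩ B = 07:50–08:30, 13:00–14:00.
That is 2 disjoint pieces.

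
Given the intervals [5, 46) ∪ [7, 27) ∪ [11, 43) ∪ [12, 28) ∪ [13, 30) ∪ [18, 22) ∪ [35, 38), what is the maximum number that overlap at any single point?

At 18, 6 of the intervals are simultaneously active.
No point has more.

6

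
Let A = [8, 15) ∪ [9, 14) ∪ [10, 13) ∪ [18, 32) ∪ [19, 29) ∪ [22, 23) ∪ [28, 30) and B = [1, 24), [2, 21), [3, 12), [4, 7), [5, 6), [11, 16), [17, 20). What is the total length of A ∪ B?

A, merged: [8, 15), [18, 32).
B, merged: [1, 24).
A ∪ B = [1, 32).
Total: 31.

31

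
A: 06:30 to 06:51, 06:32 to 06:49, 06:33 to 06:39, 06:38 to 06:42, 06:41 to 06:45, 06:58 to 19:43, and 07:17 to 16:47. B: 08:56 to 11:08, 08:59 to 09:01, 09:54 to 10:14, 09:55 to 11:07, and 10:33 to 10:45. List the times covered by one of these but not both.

06:30-06:51, 06:58-08:56, 11:08-19:43

Merge the first list: 06:30-06:51, 06:58-19:43.
Merge the second list: 08:56-11:08.
Only in the first: 06:30-06:51, 06:58-08:56, 11:08-19:43.
Only in the second: none.
Together these are the periods covered by exactly one.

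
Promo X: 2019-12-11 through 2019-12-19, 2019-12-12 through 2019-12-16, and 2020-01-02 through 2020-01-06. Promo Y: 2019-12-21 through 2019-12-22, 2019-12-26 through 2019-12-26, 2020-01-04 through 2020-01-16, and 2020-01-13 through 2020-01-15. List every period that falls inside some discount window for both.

2020-01-04 through 2020-01-06

A, merged: 2019-12-11 through 2019-12-19, 2020-01-02 through 2020-01-06.
B, merged: 2019-12-21 through 2019-12-22, 2019-12-26 through 2019-12-26, 2020-01-04 through 2020-01-16.
2019-12-11 through 2019-12-19: no overlap with the second set.
2020-01-02 through 2020-01-06 meets the second set on 2020-01-04 through 2020-01-06.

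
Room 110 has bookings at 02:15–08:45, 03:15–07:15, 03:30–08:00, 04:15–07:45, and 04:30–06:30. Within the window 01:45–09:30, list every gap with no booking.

After merging, the occupied span is 02:15-08:45.
Complement within 01:45-09:30: 01:45-02:15, 08:45-09:30.

01:45-02:15, 08:45-09:30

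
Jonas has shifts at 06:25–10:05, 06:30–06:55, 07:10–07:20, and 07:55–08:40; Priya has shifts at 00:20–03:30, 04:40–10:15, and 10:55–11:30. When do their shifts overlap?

A, merged: 06:25–10:05.
06:25–10:05 ∩ B → 06:25–10:05.

06:25–10:05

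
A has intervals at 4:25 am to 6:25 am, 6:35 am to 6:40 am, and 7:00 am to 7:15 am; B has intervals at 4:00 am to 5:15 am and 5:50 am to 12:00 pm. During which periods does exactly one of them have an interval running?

Only in the first: 5:15 am-5:50 am.
Only in the second: 4:00 am-4:25 am, 6:25 am-6:35 am, 6:40 am-7:00 am, 7:15 am-12:00 pm.
Together these are the periods covered by exactly one.

4:00 am-4:25 am, 5:15 am-5:50 am, 6:25 am-6:35 am, 6:40 am-7:00 am, 7:15 am-12:00 pm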